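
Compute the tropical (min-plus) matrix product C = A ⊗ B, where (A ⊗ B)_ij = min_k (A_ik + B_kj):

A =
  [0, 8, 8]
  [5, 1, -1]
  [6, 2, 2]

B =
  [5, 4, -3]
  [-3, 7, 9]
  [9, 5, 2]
A ⊗ B =
  [5, 4, -3]
  [-2, 4, 1]
  [-1, 7, 3]

Apply the min-plus product entry-by-entry:
  C[0][0] = min over k of (A[0][0] + B[0][0] = 0 + 5 = 5, A[0][1] + B[1][0] = 8 + -3 = 5, A[0][2] + B[2][0] = 8 + 9 = 17) = 5 (attained at k = 0)
  C[0][1] = min over k of (A[0][0] + B[0][1] = 0 + 4 = 4, A[0][1] + B[1][1] = 8 + 7 = 15, A[0][2] + B[2][1] = 8 + 5 = 13) = 4 (attained at k = 0)
  C[0][2] = min over k of (A[0][0] + B[0][2] = 0 + -3 = -3, A[0][1] + B[1][2] = 8 + 9 = 17, A[0][2] + B[2][2] = 8 + 2 = 10) = -3 (attained at k = 0)
  C[1][0] = min over k of (A[1][0] + B[0][0] = 5 + 5 = 10, A[1][1] + B[1][0] = 1 + -3 = -2, A[1][2] + B[2][0] = -1 + 9 = 8) = -2 (attained at k = 1)
  C[1][1] = min over k of (A[1][0] + B[0][1] = 5 + 4 = 9, A[1][1] + B[1][1] = 1 + 7 = 8, A[1][2] + B[2][1] = -1 + 5 = 4) = 4 (attained at k = 2)
  C[1][2] = min over k of (A[1][0] + B[0][2] = 5 + -3 = 2, A[1][1] + B[1][2] = 1 + 9 = 10, A[1][2] + B[2][2] = -1 + 2 = 1) = 1 (attained at k = 2)
  C[2][0] = min over k of (A[2][0] + B[0][0] = 6 + 5 = 11, A[2][1] + B[1][0] = 2 + -3 = -1, A[2][2] + B[2][0] = 2 + 9 = 11) = -1 (attained at k = 1)
  C[2][1] = min over k of (A[2][0] + B[0][1] = 6 + 4 = 10, A[2][1] + B[1][1] = 2 + 7 = 9, A[2][2] + B[2][1] = 2 + 5 = 7) = 7 (attained at k = 2)
  C[2][2] = min over k of (A[2][0] + B[0][2] = 6 + -3 = 3, A[2][1] + B[1][2] = 2 + 9 = 11, A[2][2] + B[2][2] = 2 + 2 = 4) = 3 (attained at k = 0)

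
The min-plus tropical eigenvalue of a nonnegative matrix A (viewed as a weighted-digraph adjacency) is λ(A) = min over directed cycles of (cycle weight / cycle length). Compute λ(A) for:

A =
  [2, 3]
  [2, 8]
λ(A) = 2

Enumerate directed cycles and compute their means (weight / length). Sample:
  cycle 0 → 0: weight = 2, length = 1, mean = 2/1 ≈ 2.000
  cycle 1 → 1: weight = 8, length = 1, mean = 8/1 ≈ 8.000
  cycle 0 → 1 → 0: weight = 5, length = 2, mean = 5/2 ≈ 2.500
  cycle 1 → 0 → 1: weight = 5, length = 2, mean = 5/2 ≈ 2.500
Minimum mean = 2.000, attained e.g. along the cycle 0 → 0 with weight 2 and length 1. So λ(A) = 2/1 = 2.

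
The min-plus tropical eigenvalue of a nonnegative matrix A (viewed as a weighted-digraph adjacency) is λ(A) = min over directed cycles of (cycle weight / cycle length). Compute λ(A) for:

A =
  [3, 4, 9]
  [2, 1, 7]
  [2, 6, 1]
λ(A) = 1

Enumerate directed cycles and compute their means (weight / length). Sample:
  cycle 0 → 0: weight = 3, length = 1, mean = 3/1 ≈ 3.000
  cycle 1 → 1: weight = 1, length = 1, mean = 1/1 ≈ 1.000
  cycle 2 → 2: weight = 1, length = 1, mean = 1/1 ≈ 1.000
  cycle 0 → 1 → 0: weight = 6, length = 2, mean = 6/2 ≈ 3.000
  cycle 0 → 2 → 0: weight = 11, length = 2, mean = 11/2 ≈ 5.500
  cycle 1 → 0 → 1: weight = 6, length = 2, mean = 6/2 ≈ 3.000
Minimum mean = 1.000, attained e.g. along the cycle 1 → 1 with weight 1 and length 1. So λ(A) = 1/1 = 1.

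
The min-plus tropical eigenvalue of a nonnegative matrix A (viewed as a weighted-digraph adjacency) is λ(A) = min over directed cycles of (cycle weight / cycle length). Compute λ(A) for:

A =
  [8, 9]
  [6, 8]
λ(A) = 15/2

Enumerate directed cycles and compute their means (weight / length). Sample:
  cycle 0 → 0: weight = 8, length = 1, mean = 8/1 ≈ 8.000
  cycle 1 → 1: weight = 8, length = 1, mean = 8/1 ≈ 8.000
  cycle 0 → 1 → 0: weight = 15, length = 2, mean = 15/2 ≈ 7.500
  cycle 1 → 0 → 1: weight = 15, length = 2, mean = 15/2 ≈ 7.500
Minimum mean = 7.500, attained e.g. along the cycle 0 → 1 → 0 with weight 15 and length 2. So λ(A) = 15/2 = 15/2.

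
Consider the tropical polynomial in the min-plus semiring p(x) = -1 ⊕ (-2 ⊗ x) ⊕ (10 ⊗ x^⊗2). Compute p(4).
p(4) = -1

A tropical monomial a ⊗ x^⊗i evaluates to a + i · x. Evaluating each term at x = 4:
  Term 0 contributes -1 + 0 · 4 = -1
  Term 1 contributes -2 + 1 · 4 = 2
  Term 2 contributes 10 + 2 · 4 = 18
p(4) = ⊕ of these = min[-1, 2, 18] = -1.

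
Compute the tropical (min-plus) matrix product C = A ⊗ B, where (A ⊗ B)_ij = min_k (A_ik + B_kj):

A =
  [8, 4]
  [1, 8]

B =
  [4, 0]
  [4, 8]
A ⊗ B =
  [8, 8]
  [5, 1]

Apply the min-plus product entry-by-entry:
  C[0][0] = min over k of (A[0][0] + B[0][0] = 8 + 4 = 12, A[0][1] + B[1][0] = 4 + 4 = 8) = 8 (attained at k = 1)
  C[0][1] = min over k of (A[0][0] + B[0][1] = 8 + 0 = 8, A[0][1] + B[1][1] = 4 + 8 = 12) = 8 (attained at k = 0)
  C[1][0] = min over k of (A[1][0] + B[0][0] = 1 + 4 = 5, A[1][1] + B[1][0] = 8 + 4 = 12) = 5 (attained at k = 0)
  C[1][1] = min over k of (A[1][0] + B[0][1] = 1 + 0 = 1, A[1][1] + B[1][1] = 8 + 8 = 16) = 1 (attained at k = 0)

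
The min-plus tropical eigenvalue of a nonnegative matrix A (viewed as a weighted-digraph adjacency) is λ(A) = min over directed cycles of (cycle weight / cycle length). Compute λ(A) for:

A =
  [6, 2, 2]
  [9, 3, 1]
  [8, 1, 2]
λ(A) = 1

Enumerate directed cycles and compute their means (weight / length). Sample:
  cycle 0 → 0: weight = 6, length = 1, mean = 6/1 ≈ 6.000
  cycle 1 → 1: weight = 3, length = 1, mean = 3/1 ≈ 3.000
  cycle 2 → 2: weight = 2, length = 1, mean = 2/1 ≈ 2.000
  cycle 0 → 1 → 0: weight = 11, length = 2, mean = 11/2 ≈ 5.500
  cycle 0 → 2 → 0: weight = 10, length = 2, mean = 10/2 ≈ 5.000
  cycle 1 → 0 → 1: weight = 11, length = 2, mean = 11/2 ≈ 5.500
Minimum mean = 1.000, attained e.g. along the cycle 1 → 2 → 1 with weight 2 and length 2. So λ(A) = 2/2 = 1.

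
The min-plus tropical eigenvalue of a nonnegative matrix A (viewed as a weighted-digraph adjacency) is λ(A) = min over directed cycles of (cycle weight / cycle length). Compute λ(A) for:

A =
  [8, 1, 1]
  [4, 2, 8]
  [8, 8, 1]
λ(A) = 1

Enumerate directed cycles and compute their means (weight / length). Sample:
  cycle 0 → 0: weight = 8, length = 1, mean = 8/1 ≈ 8.000
  cycle 1 → 1: weight = 2, length = 1, mean = 2/1 ≈ 2.000
  cycle 2 → 2: weight = 1, length = 1, mean = 1/1 ≈ 1.000
  cycle 0 → 1 → 0: weight = 5, length = 2, mean = 5/2 ≈ 2.500
  cycle 0 → 2 → 0: weight = 9, length = 2, mean = 9/2 ≈ 4.500
  cycle 1 → 0 → 1: weight = 5, length = 2, mean = 5/2 ≈ 2.500
Minimum mean = 1.000, attained e.g. along the cycle 2 → 2 with weight 1 and length 1. So λ(A) = 1/1 = 1.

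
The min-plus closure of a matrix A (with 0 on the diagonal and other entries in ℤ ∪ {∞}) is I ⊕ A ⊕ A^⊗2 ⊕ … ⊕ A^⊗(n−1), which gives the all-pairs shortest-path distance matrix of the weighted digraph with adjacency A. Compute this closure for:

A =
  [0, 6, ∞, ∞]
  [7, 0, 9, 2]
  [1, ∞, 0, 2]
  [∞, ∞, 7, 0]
Closure =
  [0, 6, 15, 8]
  [7, 0, 9, 2]
  [1, 7, 0, 2]
  [8, 14, 7, 0]

This is the Floyd-Warshall all-pairs shortest-path computation. For each intermediate vertex k = 0, 1, …, 3, update dist[i][j] ← min(dist[i][j], dist[i][k] + dist[k][j]). The final matrix gives, for each (i, j), the minimum total weight of any directed path from i to j (possibly empty when i = j).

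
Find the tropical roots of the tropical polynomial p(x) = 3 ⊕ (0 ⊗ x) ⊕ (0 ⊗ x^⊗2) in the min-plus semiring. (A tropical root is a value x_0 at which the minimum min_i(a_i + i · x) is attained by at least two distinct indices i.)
Roots: {0, 3}

Each tropical root is a break point of the lower envelope of the lines y = a_i + i · x (there are 3 lines, with slopes 0, 1, ..., 2). Only the lines that attain the minimum somewhere contribute to roots; other lines are dominated. Here the surviving (envelope) indices are i = 2, i = 1, i = 0.
Intersections between consecutive envelope lines give the roots: for adjacent envelope indices i < j the intersection is x = (a_i − a_j) / (j − i). Reading off the sorted break points: {0, 3}.
Verification: at each break x_0, at least two indices attain the minimum of min_i(a_i + i · x_0).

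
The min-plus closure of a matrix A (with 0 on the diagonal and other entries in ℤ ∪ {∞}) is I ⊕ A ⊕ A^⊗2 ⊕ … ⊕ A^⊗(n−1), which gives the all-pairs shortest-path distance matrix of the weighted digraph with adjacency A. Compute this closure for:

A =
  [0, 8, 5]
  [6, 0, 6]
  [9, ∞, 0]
Closure =
  [0, 8, 5]
  [6, 0, 6]
  [9, 17, 0]

This is the Floyd-Warshall all-pairs shortest-path computation. For each intermediate vertex k = 0, 1, …, 2, update dist[i][j] ← min(dist[i][j], dist[i][k] + dist[k][j]). The final matrix gives, for each (i, j), the minimum total weight of any directed path from i to j (possibly empty when i = j).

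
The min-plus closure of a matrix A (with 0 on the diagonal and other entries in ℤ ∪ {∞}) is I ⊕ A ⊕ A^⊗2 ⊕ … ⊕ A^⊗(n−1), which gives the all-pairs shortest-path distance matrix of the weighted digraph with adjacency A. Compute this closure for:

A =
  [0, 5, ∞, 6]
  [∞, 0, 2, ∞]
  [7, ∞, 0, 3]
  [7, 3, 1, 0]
Closure =
  [0, 5, 7, 6]
  [9, 0, 2, 5]
  [7, 6, 0, 3]
  [7, 3, 1, 0]

This is the Floyd-Warshall all-pairs shortest-path computation. For each intermediate vertex k = 0, 1, …, 3, update dist[i][j] ← min(dist[i][j], dist[i][k] + dist[k][j]). The final matrix gives, for each (i, j), the minimum total weight of any directed path from i to j (possibly empty when i = j).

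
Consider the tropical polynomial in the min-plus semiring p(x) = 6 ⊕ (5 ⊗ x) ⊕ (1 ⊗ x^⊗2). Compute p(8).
p(8) = 6

A tropical monomial a ⊗ x^⊗i evaluates to a + i · x. Evaluating each term at x = 8:
  Term 0 contributes 6 + 0 · 8 = 6
  Term 1 contributes 5 + 1 · 8 = 13
  Term 2 contributes 1 + 2 · 8 = 17
p(8) = ⊕ of these = min[6, 13, 17] = 6.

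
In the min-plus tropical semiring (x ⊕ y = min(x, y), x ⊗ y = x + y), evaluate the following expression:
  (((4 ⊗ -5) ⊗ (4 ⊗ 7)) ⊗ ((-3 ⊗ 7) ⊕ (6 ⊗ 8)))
(((4 ⊗ -5) ⊗ (4 ⊗ 7)) ⊗ ((-3 ⊗ 7) ⊕ (6 ⊗ 8))) = 14

Expand innermost to outermost. Recall ⊕ takes the minimum of its arguments and ⊗ takes their sum. Working out the expression (((4 ⊗ -5) ⊗ (4 ⊗ 7)) ⊗ ((-3 ⊗ 7) ⊕ (6 ⊗ 8))) gives 14.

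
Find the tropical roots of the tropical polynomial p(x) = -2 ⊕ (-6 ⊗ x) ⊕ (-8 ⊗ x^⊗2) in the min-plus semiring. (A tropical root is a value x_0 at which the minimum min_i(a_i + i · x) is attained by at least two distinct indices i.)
Roots: {2, 4}

Each tropical root is a break point of the lower envelope of the lines y = a_i + i · x (there are 3 lines, with slopes 0, 1, ..., 2). Only the lines that attain the minimum somewhere contribute to roots; other lines are dominated. Here the surviving (envelope) indices are i = 2, i = 1, i = 0.
Intersections between consecutive envelope lines give the roots: for adjacent envelope indices i < j the intersection is x = (a_i − a_j) / (j − i). Reading off the sorted break points: {2, 4}.
Verification: at each break x_0, at least two indices attain the minimum of min_i(a_i + i · x_0).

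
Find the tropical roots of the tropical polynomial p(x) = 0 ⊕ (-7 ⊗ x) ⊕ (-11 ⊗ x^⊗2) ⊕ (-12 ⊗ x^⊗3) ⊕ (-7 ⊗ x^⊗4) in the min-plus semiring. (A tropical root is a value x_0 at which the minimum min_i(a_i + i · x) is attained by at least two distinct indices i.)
Roots: {-5, 1, 4, 7}

Each tropical root is a break point of the lower envelope of the lines y = a_i + i · x (there are 5 lines, with slopes 0, 1, ..., 4). Only the lines that attain the minimum somewhere contribute to roots; other lines are dominated. Here the surviving (envelope) indices are i = 4, i = 3, i = 2, i = 1, i = 0.
Intersections between consecutive envelope lines give the roots: for adjacent envelope indices i < j the intersection is x = (a_i − a_j) / (j − i). Reading off the sorted break points: {-5, 1, 4, 7}.
Verification: at each break x_0, at least two indices attain the minimum of min_i(a_i + i · x_0).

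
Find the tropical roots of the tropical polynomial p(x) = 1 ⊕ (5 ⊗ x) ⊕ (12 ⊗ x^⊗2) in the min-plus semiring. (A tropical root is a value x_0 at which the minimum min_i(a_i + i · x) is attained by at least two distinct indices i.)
Roots: {-7, -4}

Each tropical root is a break point of the lower envelope of the lines y = a_i + i · x (there are 3 lines, with slopes 0, 1, ..., 2). Only the lines that attain the minimum somewhere contribute to roots; other lines are dominated. Here the surviving (envelope) indices are i = 2, i = 1, i = 0.
Intersections between consecutive envelope lines give the roots: for adjacent envelope indices i < j the intersection is x = (a_i − a_j) / (j − i). Reading off the sorted break points: {-7, -4}.
Verification: at each break x_0, at least two indices attain the minimum of min_i(a_i + i · x_0).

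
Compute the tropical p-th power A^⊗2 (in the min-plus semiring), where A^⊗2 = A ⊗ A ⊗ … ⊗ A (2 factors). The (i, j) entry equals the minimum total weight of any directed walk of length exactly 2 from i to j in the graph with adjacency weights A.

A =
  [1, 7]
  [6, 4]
A^⊗2 =
  [2, 8]
  [7, 8]

Each entry (A^⊗2)_ij equals the minimum over all length-2 walks i = v_0 → v_1 → … → v_2 = j of Σ_t A[v_t][v_{t+1}]. For example, for (i, j) = (0, 1) we minimise over 2 possible intermediate vertex sequences; the minimum is 8, attained along the walk 0 → 0 → 1.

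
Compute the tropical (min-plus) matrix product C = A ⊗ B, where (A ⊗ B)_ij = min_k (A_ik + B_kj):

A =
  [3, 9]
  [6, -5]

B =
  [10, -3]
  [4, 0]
A ⊗ B =
  [13, 0]
  [-1, -5]

Apply the min-plus product entry-by-entry:
  C[0][0] = min over k of (A[0][0] + B[0][0] = 3 + 10 = 13, A[0][1] + B[1][0] = 9 + 4 = 13) = 13 (attained at k = 0)
  C[0][1] = min over k of (A[0][0] + B[0][1] = 3 + -3 = 0, A[0][1] + B[1][1] = 9 + 0 = 9) = 0 (attained at k = 0)
  C[1][0] = min over k of (A[1][0] + B[0][0] = 6 + 10 = 16, A[1][1] + B[1][0] = -5 + 4 = -1) = -1 (attained at k = 1)
  C[1][1] = min over k of (A[1][0] + B[0][1] = 6 + -3 = 3, A[1][1] + B[1][1] = -5 + 0 = -5) = -5 (attained at k = 1)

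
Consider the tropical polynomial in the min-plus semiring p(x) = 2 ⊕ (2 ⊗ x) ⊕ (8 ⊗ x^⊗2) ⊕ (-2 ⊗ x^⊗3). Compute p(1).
p(1) = 1

A tropical monomial a ⊗ x^⊗i evaluates to a + i · x. Evaluating each term at x = 1:
  Term 0 contributes 2 + 0 · 1 = 2
  Term 1 contributes 2 + 1 · 1 = 3
  Term 2 contributes 8 + 2 · 1 = 10
  Term 3 contributes -2 + 3 · 1 = 1
p(1) = ⊕ of these = min[2, 3, 10, 1] = 1.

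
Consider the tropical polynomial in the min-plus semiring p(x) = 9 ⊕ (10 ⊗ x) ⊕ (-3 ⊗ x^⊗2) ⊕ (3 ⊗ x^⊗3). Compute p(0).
p(0) = -3

A tropical monomial a ⊗ x^⊗i evaluates to a + i · x. Evaluating each term at x = 0:
  Term 0 contributes 9 + 0 · 0 = 9
  Term 1 contributes 10 + 1 · 0 = 10
  Term 2 contributes -3 + 2 · 0 = -3
  Term 3 contributes 3 + 3 · 0 = 3
p(0) = ⊕ of these = min[9, 10, -3, 3] = -3.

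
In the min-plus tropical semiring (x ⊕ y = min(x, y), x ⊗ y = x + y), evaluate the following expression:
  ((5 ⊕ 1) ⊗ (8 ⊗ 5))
((5 ⊕ 1) ⊗ (8 ⊗ 5)) = 14

Expand innermost to outermost. Recall ⊕ takes the minimum of its arguments and ⊗ takes their sum. Working out the expression ((5 ⊕ 1) ⊗ (8 ⊗ 5)) gives 14.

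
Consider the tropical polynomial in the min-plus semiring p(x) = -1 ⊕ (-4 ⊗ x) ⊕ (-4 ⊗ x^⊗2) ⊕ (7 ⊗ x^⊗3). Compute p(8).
p(8) = -1

A tropical monomial a ⊗ x^⊗i evaluates to a + i · x. Evaluating each term at x = 8:
  Term 0 contributes -1 + 0 · 8 = -1
  Term 1 contributes -4 + 1 · 8 = 4
  Term 2 contributes -4 + 2 · 8 = 12
  Term 3 contributes 7 + 3 · 8 = 31
p(8) = ⊕ of these = min[-1, 4, 12, 31] = -1.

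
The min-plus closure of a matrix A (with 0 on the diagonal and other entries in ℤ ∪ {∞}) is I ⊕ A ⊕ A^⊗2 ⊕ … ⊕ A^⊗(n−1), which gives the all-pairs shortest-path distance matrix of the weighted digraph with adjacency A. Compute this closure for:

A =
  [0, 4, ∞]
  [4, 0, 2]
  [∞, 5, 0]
Closure =
  [0, 4, 6]
  [4, 0, 2]
  [9, 5, 0]

This is the Floyd-Warshall all-pairs shortest-path computation. For each intermediate vertex k = 0, 1, …, 2, update dist[i][j] ← min(dist[i][j], dist[i][k] + dist[k][j]). The final matrix gives, for each (i, j), the minimum total weight of any directed path from i to j (possibly empty when i = j).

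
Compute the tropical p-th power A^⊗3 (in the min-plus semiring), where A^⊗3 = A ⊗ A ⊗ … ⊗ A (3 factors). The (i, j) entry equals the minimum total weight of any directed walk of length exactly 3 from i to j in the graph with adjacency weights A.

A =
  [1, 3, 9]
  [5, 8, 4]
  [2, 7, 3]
A^⊗3 =
  [3, 5, 8]
  [7, 9, 10]
  [4, 6, 9]

Each entry (A^⊗3)_ij equals the minimum over all length-3 walks i = v_0 → v_1 → … → v_3 = j of Σ_t A[v_t][v_{t+1}]. For example, for (i, j) = (0, 2) we minimise over 9 possible intermediate vertex sequences; the minimum is 8, attained along the walk 0 → 0 → 1 → 2.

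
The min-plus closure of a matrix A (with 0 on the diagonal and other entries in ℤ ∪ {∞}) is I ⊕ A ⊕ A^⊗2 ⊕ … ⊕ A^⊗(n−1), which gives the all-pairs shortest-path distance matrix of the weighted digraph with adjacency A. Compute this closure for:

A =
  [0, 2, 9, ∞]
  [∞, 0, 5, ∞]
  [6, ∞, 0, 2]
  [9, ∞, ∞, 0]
Closure =
  [0, 2, 7, 9]
  [11, 0, 5, 7]
  [6, 8, 0, 2]
  [9, 11, 16, 0]

This is the Floyd-Warshall all-pairs shortest-path computation. For each intermediate vertex k = 0, 1, …, 3, update dist[i][j] ← min(dist[i][j], dist[i][k] + dist[k][j]). The final matrix gives, for each (i, j), the minimum total weight of any directed path from i to j (possibly empty when i = j).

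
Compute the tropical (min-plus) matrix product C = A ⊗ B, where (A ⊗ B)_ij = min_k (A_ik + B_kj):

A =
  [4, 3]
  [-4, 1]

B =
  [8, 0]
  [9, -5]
A ⊗ B =
  [12, -2]
  [4, -4]

Apply the min-plus product entry-by-entry:
  C[0][0] = min over k of (A[0][0] + B[0][0] = 4 + 8 = 12, A[0][1] + B[1][0] = 3 + 9 = 12) = 12 (attained at k = 0)
  C[0][1] = min over k of (A[0][0] + B[0][1] = 4 + 0 = 4, A[0][1] + B[1][1] = 3 + -5 = -2) = -2 (attained at k = 1)
  C[1][0] = min over k of (A[1][0] + B[0][0] = -4 + 8 = 4, A[1][1] + B[1][0] = 1 + 9 = 10) = 4 (attained at k = 0)
  C[1][1] = min over k of (A[1][0] + B[0][1] = -4 + 0 = -4, A[1][1] + B[1][1] = 1 + -5 = -4) = -4 (attained at k = 0)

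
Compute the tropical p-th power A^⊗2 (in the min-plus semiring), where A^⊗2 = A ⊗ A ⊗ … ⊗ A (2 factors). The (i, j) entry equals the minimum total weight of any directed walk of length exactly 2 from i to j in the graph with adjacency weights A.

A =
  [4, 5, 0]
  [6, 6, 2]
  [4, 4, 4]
A^⊗2 =
  [4, 4, 4]
  [6, 6, 6]
  [8, 8, 4]

Each entry (A^⊗2)_ij equals the minimum over all length-2 walks i = v_0 → v_1 → … → v_2 = j of Σ_t A[v_t][v_{t+1}]. For example, for (i, j) = (0, 2) we minimise over 3 possible intermediate vertex sequences; the minimum is 4, attained along the walk 0 → 0 → 2.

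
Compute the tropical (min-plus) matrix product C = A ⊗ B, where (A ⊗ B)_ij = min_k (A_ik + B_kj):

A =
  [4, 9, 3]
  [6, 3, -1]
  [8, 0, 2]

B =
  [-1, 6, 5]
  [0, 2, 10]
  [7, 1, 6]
A ⊗ B =
  [3, 4, 9]
  [3, 0, 5]
  [0, 2, 8]

Apply the min-plus product entry-by-entry:
  C[0][0] = min over k of (A[0][0] + B[0][0] = 4 + -1 = 3, A[0][1] + B[1][0] = 9 + 0 = 9, A[0][2] + B[2][0] = 3 + 7 = 10) = 3 (attained at k = 0)
  C[0][1] = min over k of (A[0][0] + B[0][1] = 4 + 6 = 10, A[0][1] + B[1][1] = 9 + 2 = 11, A[0][2] + B[2][1] = 3 + 1 = 4) = 4 (attained at k = 2)
  C[0][2] = min over k of (A[0][0] + B[0][2] = 4 + 5 = 9, A[0][1] + B[1][2] = 9 + 10 = 19, A[0][2] + B[2][2] = 3 + 6 = 9) = 9 (attained at k = 0)
  C[1][0] = min over k of (A[1][0] + B[0][0] = 6 + -1 = 5, A[1][1] + B[1][0] = 3 + 0 = 3, A[1][2] + B[2][0] = -1 + 7 = 6) = 3 (attained at k = 1)
  C[1][1] = min over k of (A[1][0] + B[0][1] = 6 + 6 = 12, A[1][1] + B[1][1] = 3 + 2 = 5, A[1][2] + B[2][1] = -1 + 1 = 0) = 0 (attained at k = 2)
  C[1][2] = min over k of (A[1][0] + B[0][2] = 6 + 5 = 11, A[1][1] + B[1][2] = 3 + 10 = 13, A[1][2] + B[2][2] = -1 + 6 = 5) = 5 (attained at k = 2)
  C[2][0] = min over k of (A[2][0] + B[0][0] = 8 + -1 = 7, A[2][1] + B[1][0] = 0 + 0 = 0, A[2][2] + B[2][0] = 2 + 7 = 9) = 0 (attained at k = 1)
  C[2][1] = min over k of (A[2][0] + B[0][1] = 8 + 6 = 14, A[2][1] + B[1][1] = 0 + 2 = 2, A[2][2] + B[2][1] = 2 + 1 = 3) = 2 (attained at k = 1)
  C[2][2] = min over k of (A[2][0] + B[0][2] = 8 + 5 = 13, A[2][1] + B[1][2] = 0 + 10 = 10, A[2][2] + B[2][2] = 2 + 6 = 8) = 8 (attained at k = 2)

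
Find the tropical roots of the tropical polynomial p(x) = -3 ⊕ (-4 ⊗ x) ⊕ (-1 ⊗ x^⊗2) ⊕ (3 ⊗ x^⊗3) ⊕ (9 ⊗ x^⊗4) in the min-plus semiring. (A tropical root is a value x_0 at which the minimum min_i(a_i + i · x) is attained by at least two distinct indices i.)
Roots: {-6, -4, -3, 1}

Each tropical root is a break point of the lower envelope of the lines y = a_i + i · x (there are 5 lines, with slopes 0, 1, ..., 4). Only the lines that attain the minimum somewhere contribute to roots; other lines are dominated. Here the surviving (envelope) indices are i = 4, i = 3, i = 2, i = 1, i = 0.
Intersections between consecutive envelope lines give the roots: for adjacent envelope indices i < j the intersection is x = (a_i − a_j) / (j − i). Reading off the sorted break points: {-6, -4, -3, 1}.
Verification: at each break x_0, at least two indices attain the minimum of min_i(a_i + i · x_0).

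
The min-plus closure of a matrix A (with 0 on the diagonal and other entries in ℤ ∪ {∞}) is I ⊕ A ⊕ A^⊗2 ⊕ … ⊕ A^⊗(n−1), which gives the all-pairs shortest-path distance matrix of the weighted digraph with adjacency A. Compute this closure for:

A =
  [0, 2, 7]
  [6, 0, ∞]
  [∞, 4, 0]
Closure =
  [0, 2, 7]
  [6, 0, 13]
  [10, 4, 0]

This is the Floyd-Warshall all-pairs shortest-path computation. For each intermediate vertex k = 0, 1, …, 2, update dist[i][j] ← min(dist[i][j], dist[i][k] + dist[k][j]). The final matrix gives, for each (i, j), the minimum total weight of any directed path from i to j (possibly empty when i = j).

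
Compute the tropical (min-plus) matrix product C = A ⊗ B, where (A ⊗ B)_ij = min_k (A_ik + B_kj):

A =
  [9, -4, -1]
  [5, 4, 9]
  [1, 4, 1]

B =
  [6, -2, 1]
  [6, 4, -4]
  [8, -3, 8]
A ⊗ B =
  [2, -4, -8]
  [10, 3, 0]
  [7, -2, 0]

Apply the min-plus product entry-by-entry:
  C[0][0] = min over k of (A[0][0] + B[0][0] = 9 + 6 = 15, A[0][1] + B[1][0] = -4 + 6 = 2, A[0][2] + B[2][0] = -1 + 8 = 7) = 2 (attained at k = 1)
  C[0][1] = min over k of (A[0][0] + B[0][1] = 9 + -2 = 7, A[0][1] + B[1][1] = -4 + 4 = 0, A[0][2] + B[2][1] = -1 + -3 = -4) = -4 (attained at k = 2)
  C[0][2] = min over k of (A[0][0] + B[0][2] = 9 + 1 = 10, A[0][1] + B[1][2] = -4 + -4 = -8, A[0][2] + B[2][2] = -1 + 8 = 7) = -8 (attained at k = 1)
  C[1][0] = min over k of (A[1][0] + B[0][0] = 5 + 6 = 11, A[1][1] + B[1][0] = 4 + 6 = 10, A[1][2] + B[2][0] = 9 + 8 = 17) = 10 (attained at k = 1)
  C[1][1] = min over k of (A[1][0] + B[0][1] = 5 + -2 = 3, A[1][1] + B[1][1] = 4 + 4 = 8, A[1][2] + B[2][1] = 9 + -3 = 6) = 3 (attained at k = 0)
  C[1][2] = min over k of (A[1][0] + B[0][2] = 5 + 1 = 6, A[1][1] + B[1][2] = 4 + -4 = 0, A[1][2] + B[2][2] = 9 + 8 = 17) = 0 (attained at k = 1)
  C[2][0] = min over k of (A[2][0] + B[0][0] = 1 + 6 = 7, A[2][1] + B[1][0] = 4 + 6 = 10, A[2][2] + B[2][0] = 1 + 8 = 9) = 7 (attained at k = 0)
  C[2][1] = min over k of (A[2][0] + B[0][1] = 1 + -2 = -1, A[2][1] + B[1][1] = 4 + 4 = 8, A[2][2] + B[2][1] = 1 + -3 = -2) = -2 (attained at k = 2)
  C[2][2] = min over k of (A[2][0] + B[0][2] = 1 + 1 = 2, A[2][1] + B[1][2] = 4 + -4 = 0, A[2][2] + B[2][2] = 1 + 8 = 9) = 0 (attained at k = 1)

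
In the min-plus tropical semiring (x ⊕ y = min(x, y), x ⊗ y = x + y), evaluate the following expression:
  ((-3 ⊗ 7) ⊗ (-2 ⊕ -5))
((-3 ⊗ 7) ⊗ (-2 ⊕ -5)) = -1

Expand innermost to outermost. Recall ⊕ takes the minimum of its arguments and ⊗ takes their sum. Working out the expression ((-3 ⊗ 7) ⊗ (-2 ⊕ -5)) gives -1.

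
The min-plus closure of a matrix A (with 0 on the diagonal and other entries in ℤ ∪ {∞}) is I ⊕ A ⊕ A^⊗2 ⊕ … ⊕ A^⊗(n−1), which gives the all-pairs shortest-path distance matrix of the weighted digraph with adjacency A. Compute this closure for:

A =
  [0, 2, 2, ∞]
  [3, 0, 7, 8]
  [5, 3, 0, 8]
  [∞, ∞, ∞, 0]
Closure =
  [0, 2, 2, 10]
  [3, 0, 5, 8]
  [5, 3, 0, 8]
  [∞, ∞, ∞, 0]

This is the Floyd-Warshall all-pairs shortest-path computation. For each intermediate vertex k = 0, 1, …, 3, update dist[i][j] ← min(dist[i][j], dist[i][k] + dist[k][j]). The final matrix gives, for each (i, j), the minimum total weight of any directed path from i to j (possibly empty when i = j).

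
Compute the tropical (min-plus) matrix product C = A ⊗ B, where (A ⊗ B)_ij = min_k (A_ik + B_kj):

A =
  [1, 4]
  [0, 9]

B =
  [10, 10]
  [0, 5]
A ⊗ B =
  [4, 9]
  [9, 10]

Apply the min-plus product entry-by-entry:
  C[0][0] = min over k of (A[0][0] + B[0][0] = 1 + 10 = 11, A[0][1] + B[1][0] = 4 + 0 = 4) = 4 (attained at k = 1)
  C[0][1] = min over k of (A[0][0] + B[0][1] = 1 + 10 = 11, A[0][1] + B[1][1] = 4 + 5 = 9) = 9 (attained at k = 1)
  C[1][0] = min over k of (A[1][0] + B[0][0] = 0 + 10 = 10, A[1][1] + B[1][0] = 9 + 0 = 9) = 9 (attained at k = 1)
  C[1][1] = min over k of (A[1][0] + B[0][1] = 0 + 10 = 10, A[1][1] + B[1][1] = 9 + 5 = 14) = 10 (attained at k = 0)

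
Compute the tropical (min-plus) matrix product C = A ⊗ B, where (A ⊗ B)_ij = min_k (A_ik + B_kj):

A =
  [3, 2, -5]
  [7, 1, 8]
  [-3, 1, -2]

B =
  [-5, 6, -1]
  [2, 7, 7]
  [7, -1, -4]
A ⊗ B =
  [-2, -6, -9]
  [2, 7, 4]
  [-8, -3, -6]

Apply the min-plus product entry-by-entry:
  C[0][0] = min over k of (A[0][0] + B[0][0] = 3 + -5 = -2, A[0][1] + B[1][0] = 2 + 2 = 4, A[0][2] + B[2][0] = -5 + 7 = 2) = -2 (attained at k = 0)
  C[0][1] = min over k of (A[0][0] + B[0][1] = 3 + 6 = 9, A[0][1] + B[1][1] = 2 + 7 = 9, A[0][2] + B[2][1] = -5 + -1 = -6) = -6 (attained at k = 2)
  C[0][2] = min over k of (A[0][0] + B[0][2] = 3 + -1 = 2, A[0][1] + B[1][2] = 2 + 7 = 9, A[0][2] + B[2][2] = -5 + -4 = -9) = -9 (attained at k = 2)
  C[1][0] = min over k of (A[1][0] + B[0][0] = 7 + -5 = 2, A[1][1] + B[1][0] = 1 + 2 = 3, A[1][2] + B[2][0] = 8 + 7 = 15) = 2 (attained at k = 0)
  C[1][1] = min over k of (A[1][0] + B[0][1] = 7 + 6 = 13, A[1][1] + B[1][1] = 1 + 7 = 8, A[1][2] + B[2][1] = 8 + -1 = 7) = 7 (attained at k = 2)
  C[1][2] = min over k of (A[1][0] + B[0][2] = 7 + -1 = 6, A[1][1] + B[1][2] = 1 + 7 = 8, A[1][2] + B[2][2] = 8 + -4 = 4) = 4 (attained at k = 2)
  C[2][0] = min over k of (A[2][0] + B[0][0] = -3 + -5 = -8, A[2][1] + B[1][0] = 1 + 2 = 3, A[2][2] + B[2][0] = -2 + 7 = 5) = -8 (attained at k = 0)
  C[2][1] = min over k of (A[2][0] + B[0][1] = -3 + 6 = 3, A[2][1] + B[1][1] = 1 + 7 = 8, A[2][2] + B[2][1] = -2 + -1 = -3) = -3 (attained at k = 2)
  C[2][2] = min over k of (A[2][0] + B[0][2] = -3 + -1 = -4, A[2][1] + B[1][2] = 1 + 7 = 8, A[2][2] + B[2][2] = -2 + -4 = -6) = -6 (attained at k = 2)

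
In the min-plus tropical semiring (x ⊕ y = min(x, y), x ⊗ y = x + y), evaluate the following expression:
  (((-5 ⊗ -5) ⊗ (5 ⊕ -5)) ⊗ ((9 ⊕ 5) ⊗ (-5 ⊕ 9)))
(((-5 ⊗ -5) ⊗ (5 ⊕ -5)) ⊗ ((9 ⊕ 5) ⊗ (-5 ⊕ 9))) = -15

Expand innermost to outermost. Recall ⊕ takes the minimum of its arguments and ⊗ takes their sum. Working out the expression (((-5 ⊗ -5) ⊗ (5 ⊕ -5)) ⊗ ((9 ⊕ 5) ⊗ (-5 ⊕ 9))) gives -15.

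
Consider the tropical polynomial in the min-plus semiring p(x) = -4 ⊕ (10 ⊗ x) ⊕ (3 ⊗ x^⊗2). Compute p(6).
p(6) = -4

A tropical monomial a ⊗ x^⊗i evaluates to a + i · x. Evaluating each term at x = 6:
  Term 0 contributes -4 + 0 · 6 = -4
  Term 1 contributes 10 + 1 · 6 = 16
  Term 2 contributes 3 + 2 · 6 = 15
p(6) = ⊕ of these = min[-4, 16, 15] = -4.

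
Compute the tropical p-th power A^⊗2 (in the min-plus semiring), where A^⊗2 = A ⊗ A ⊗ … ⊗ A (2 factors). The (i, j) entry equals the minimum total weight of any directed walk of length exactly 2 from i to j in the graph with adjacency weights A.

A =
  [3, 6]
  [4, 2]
A^⊗2 =
  [6, 8]
  [6, 4]

Each entry (A^⊗2)_ij equals the minimum over all length-2 walks i = v_0 → v_1 → … → v_2 = j of Σ_t A[v_t][v_{t+1}]. For example, for (i, j) = (0, 1) we minimise over 2 possible intermediate vertex sequences; the minimum is 8, attained along the walk 0 → 1 → 1.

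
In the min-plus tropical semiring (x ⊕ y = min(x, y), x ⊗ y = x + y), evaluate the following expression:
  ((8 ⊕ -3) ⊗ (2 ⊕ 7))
((8 ⊕ -3) ⊗ (2 ⊕ 7)) = -1

Expand innermost to outermost. Recall ⊕ takes the minimum of its arguments and ⊗ takes their sum. Working out the expression ((8 ⊕ -3) ⊗ (2 ⊕ 7)) gives -1.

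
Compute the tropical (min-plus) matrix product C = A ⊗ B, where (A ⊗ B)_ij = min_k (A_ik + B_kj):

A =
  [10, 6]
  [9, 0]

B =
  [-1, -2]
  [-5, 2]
A ⊗ B =
  [1, 8]
  [-5, 2]

Apply the min-plus product entry-by-entry:
  C[0][0] = min over k of (A[0][0] + B[0][0] = 10 + -1 = 9, A[0][1] + B[1][0] = 6 + -5 = 1) = 1 (attained at k = 1)
  C[0][1] = min over k of (A[0][0] + B[0][1] = 10 + -2 = 8, A[0][1] + B[1][1] = 6 + 2 = 8) = 8 (attained at k = 0)
  C[1][0] = min over k of (A[1][0] + B[0][0] = 9 + -1 = 8, A[1][1] + B[1][0] = 0 + -5 = -5) = -5 (attained at k = 1)
  C[1][1] = min over k of (A[1][0] + B[0][1] = 9 + -2 = 7, A[1][1] + B[1][1] = 0 + 2 = 2) = 2 (attained at k = 1)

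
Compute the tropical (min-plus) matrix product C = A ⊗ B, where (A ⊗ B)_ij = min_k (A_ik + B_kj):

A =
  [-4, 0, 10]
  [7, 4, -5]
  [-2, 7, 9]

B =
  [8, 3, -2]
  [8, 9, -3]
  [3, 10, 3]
A ⊗ B =
  [4, -1, -6]
  [-2, 5, -2]
  [6, 1, -4]

Apply the min-plus product entry-by-entry:
  C[0][0] = min over k of (A[0][0] + B[0][0] = -4 + 8 = 4, A[0][1] + B[1][0] = 0 + 8 = 8, A[0][2] + B[2][0] = 10 + 3 = 13) = 4 (attained at k = 0)
  C[0][1] = min over k of (A[0][0] + B[0][1] = -4 + 3 = -1, A[0][1] + B[1][1] = 0 + 9 = 9, A[0][2] + B[2][1] = 10 + 10 = 20) = -1 (attained at k = 0)
  C[0][2] = min over k of (A[0][0] + B[0][2] = -4 + -2 = -6, A[0][1] + B[1][2] = 0 + -3 = -3, A[0][2] + B[2][2] = 10 + 3 = 13) = -6 (attained at k = 0)
  C[1][0] = min over k of (A[1][0] + B[0][0] = 7 + 8 = 15, A[1][1] + B[1][0] = 4 + 8 = 12, A[1][2] + B[2][0] = -5 + 3 = -2) = -2 (attained at k = 2)
  C[1][1] = min over k of (A[1][0] + B[0][1] = 7 + 3 = 10, A[1][1] + B[1][1] = 4 + 9 = 13, A[1][2] + B[2][1] = -5 + 10 = 5) = 5 (attained at k = 2)
  C[1][2] = min over k of (A[1][0] + B[0][2] = 7 + -2 = 5, A[1][1] + B[1][2] = 4 + -3 = 1, A[1][2] + B[2][2] = -5 + 3 = -2) = -2 (attained at k = 2)
  C[2][0] = min over k of (A[2][0] + B[0][0] = -2 + 8 = 6, A[2][1] + B[1][0] = 7 + 8 = 15, A[2][2] + B[2][0] = 9 + 3 = 12) = 6 (attained at k = 0)
  C[2][1] = min over k of (A[2][0] + B[0][1] = -2 + 3 = 1, A[2][1] + B[1][1] = 7 + 9 = 16, A[2][2] + B[2][1] = 9 + 10 = 19) = 1 (attained at k = 0)
  C[2][2] = min over k of (A[2][0] + B[0][2] = -2 + -2 = -4, A[2][1] + B[1][2] = 7 + -3 = 4, A[2][2] + B[2][2] = 9 + 3 = 12) = -4 (attained at k = 0)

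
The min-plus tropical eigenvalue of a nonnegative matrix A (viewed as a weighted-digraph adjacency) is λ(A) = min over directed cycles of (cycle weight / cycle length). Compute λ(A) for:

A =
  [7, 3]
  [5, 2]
λ(A) = 2

Enumerate directed cycles and compute their means (weight / length). Sample:
  cycle 0 → 0: weight = 7, length = 1, mean = 7/1 ≈ 7.000
  cycle 1 → 1: weight = 2, length = 1, mean = 2/1 ≈ 2.000
  cycle 0 → 1 → 0: weight = 8, length = 2, mean = 8/2 ≈ 4.000
  cycle 1 → 0 → 1: weight = 8, length = 2, mean = 8/2 ≈ 4.000
Minimum mean = 2.000, attained e.g. along the cycle 1 → 1 with weight 2 and length 1. So λ(A) = 2/1 = 2.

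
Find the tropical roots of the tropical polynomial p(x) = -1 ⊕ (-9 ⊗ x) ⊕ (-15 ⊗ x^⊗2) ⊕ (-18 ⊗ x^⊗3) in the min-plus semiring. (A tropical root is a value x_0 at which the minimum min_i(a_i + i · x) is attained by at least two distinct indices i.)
Roots: {3, 6, 8}

Each tropical root is a break point of the lower envelope of the lines y = a_i + i · x (there are 4 lines, with slopes 0, 1, ..., 3). Only the lines that attain the minimum somewhere contribute to roots; other lines are dominated. Here the surviving (envelope) indices are i = 3, i = 2, i = 1, i = 0.
Intersections between consecutive envelope lines give the roots: for adjacent envelope indices i < j the intersection is x = (a_i − a_j) / (j − i). Reading off the sorted break points: {3, 6, 8}.
Verification: at each break x_0, at least two indices attain the minimum of min_i(a_i + i · x_0).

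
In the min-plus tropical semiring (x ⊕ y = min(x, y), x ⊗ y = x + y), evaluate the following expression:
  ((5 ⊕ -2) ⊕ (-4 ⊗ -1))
((5 ⊕ -2) ⊕ (-4 ⊗ -1)) = -5

Expand innermost to outermost. Recall ⊕ takes the minimum of its arguments and ⊗ takes their sum. Working out the expression ((5 ⊕ -2) ⊕ (-4 ⊗ -1)) gives -5.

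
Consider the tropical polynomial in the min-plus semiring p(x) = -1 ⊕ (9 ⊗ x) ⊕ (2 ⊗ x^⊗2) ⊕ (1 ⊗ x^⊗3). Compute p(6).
p(6) = -1

A tropical monomial a ⊗ x^⊗i evaluates to a + i · x. Evaluating each term at x = 6:
  Term 0 contributes -1 + 0 · 6 = -1
  Term 1 contributes 9 + 1 · 6 = 15
  Term 2 contributes 2 + 2 · 6 = 14
  Term 3 contributes 1 + 3 · 6 = 19
p(6) = ⊕ of these = min[-1, 15, 14, 19] = -1.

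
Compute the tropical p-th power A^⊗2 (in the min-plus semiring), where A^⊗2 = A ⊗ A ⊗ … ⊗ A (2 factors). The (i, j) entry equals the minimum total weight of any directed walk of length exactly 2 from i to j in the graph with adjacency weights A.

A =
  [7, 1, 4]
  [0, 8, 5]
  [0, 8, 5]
A^⊗2 =
  [1, 8, 6]
  [5, 1, 4]
  [5, 1, 4]

Each entry (A^⊗2)_ij equals the minimum over all length-2 walks i = v_0 → v_1 → … → v_2 = j of Σ_t A[v_t][v_{t+1}]. For example, for (i, j) = (0, 2) we minimise over 3 possible intermediate vertex sequences; the minimum is 6, attained along the walk 0 → 1 → 2.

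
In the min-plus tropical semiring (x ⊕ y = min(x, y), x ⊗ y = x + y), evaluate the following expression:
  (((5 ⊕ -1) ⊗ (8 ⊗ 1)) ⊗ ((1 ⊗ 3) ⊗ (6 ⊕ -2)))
(((5 ⊕ -1) ⊗ (8 ⊗ 1)) ⊗ ((1 ⊗ 3) ⊗ (6 ⊕ -2))) = 10

Expand innermost to outermost. Recall ⊕ takes the minimum of its arguments and ⊗ takes their sum. Working out the expression (((5 ⊕ -1) ⊗ (8 ⊗ 1)) ⊗ ((1 ⊗ 3) ⊗ (6 ⊕ -2))) gives 10.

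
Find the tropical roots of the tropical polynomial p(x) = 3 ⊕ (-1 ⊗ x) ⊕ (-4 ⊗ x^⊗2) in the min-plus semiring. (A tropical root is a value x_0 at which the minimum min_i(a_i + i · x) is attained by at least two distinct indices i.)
Roots: {3, 4}

Each tropical root is a break point of the lower envelope of the lines y = a_i + i · x (there are 3 lines, with slopes 0, 1, ..., 2). Only the lines that attain the minimum somewhere contribute to roots; other lines are dominated. Here the surviving (envelope) indices are i = 2, i = 1, i = 0.
Intersections between consecutive envelope lines give the roots: for adjacent envelope indices i < j the intersection is x = (a_i − a_j) / (j − i). Reading off the sorted break points: {3, 4}.
Verification: at each break x_0, at least two indices attain the minimum of min_i(a_i + i · x_0).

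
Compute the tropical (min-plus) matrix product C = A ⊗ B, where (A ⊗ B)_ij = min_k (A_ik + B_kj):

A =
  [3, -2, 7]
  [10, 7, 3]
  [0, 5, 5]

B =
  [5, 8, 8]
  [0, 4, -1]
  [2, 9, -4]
A ⊗ B =
  [-2, 2, -3]
  [5, 11, -1]
  [5, 8, 1]

Apply the min-plus product entry-by-entry:
  C[0][0] = min over k of (A[0][0] + B[0][0] = 3 + 5 = 8, A[0][1] + B[1][0] = -2 + 0 = -2, A[0][2] + B[2][0] = 7 + 2 = 9) = -2 (attained at k = 1)
  C[0][1] = min over k of (A[0][0] + B[0][1] = 3 + 8 = 11, A[0][1] + B[1][1] = -2 + 4 = 2, A[0][2] + B[2][1] = 7 + 9 = 16) = 2 (attained at k = 1)
  C[0][2] = min over k of (A[0][0] + B[0][2] = 3 + 8 = 11, A[0][1] + B[1][2] = -2 + -1 = -3, A[0][2] + B[2][2] = 7 + -4 = 3) = -3 (attained at k = 1)
  C[1][0] = min over k of (A[1][0] + B[0][0] = 10 + 5 = 15, A[1][1] + B[1][0] = 7 + 0 = 7, A[1][2] + B[2][0] = 3 + 2 = 5) = 5 (attained at k = 2)
  C[1][1] = min over k of (A[1][0] + B[0][1] = 10 + 8 = 18, A[1][1] + B[1][1] = 7 + 4 = 11, A[1][2] + B[2][1] = 3 + 9 = 12) = 11 (attained at k = 1)
  C[1][2] = min over k of (A[1][0] + B[0][2] = 10 + 8 = 18, A[1][1] + B[1][2] = 7 + -1 = 6, A[1][2] + B[2][2] = 3 + -4 = -1) = -1 (attained at k = 2)
  C[2][0] = min over k of (A[2][0] + B[0][0] = 0 + 5 = 5, A[2][1] + B[1][0] = 5 + 0 = 5, A[2][2] + B[2][0] = 5 + 2 = 7) = 5 (attained at k = 0)
  C[2][1] = min over k of (A[2][0] + B[0][1] = 0 + 8 = 8, A[2][1] + B[1][1] = 5 + 4 = 9, A[2][2] + B[2][1] = 5 + 9 = 14) = 8 (attained at k = 0)
  C[2][2] = min over k of (A[2][0] + B[0][2] = 0 + 8 = 8, A[2][1] + B[1][2] = 5 + -1 = 4, A[2][2] + B[2][2] = 5 + -4 = 1) = 1 (attained at k = 2)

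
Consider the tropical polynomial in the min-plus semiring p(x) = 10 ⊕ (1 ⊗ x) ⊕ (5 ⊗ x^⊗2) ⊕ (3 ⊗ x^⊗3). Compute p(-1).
p(-1) = 0

A tropical monomial a ⊗ x^⊗i evaluates to a + i · x. Evaluating each term at x = -1:
  Term 0 contributes 10 + 0 · -1 = 10
  Term 1 contributes 1 + 1 · -1 = 0
  Term 2 contributes 5 + 2 · -1 = 3
  Term 3 contributes 3 + 3 · -1 = 0
p(-1) = ⊕ of these = min[10, 0, 3, 0] = 0.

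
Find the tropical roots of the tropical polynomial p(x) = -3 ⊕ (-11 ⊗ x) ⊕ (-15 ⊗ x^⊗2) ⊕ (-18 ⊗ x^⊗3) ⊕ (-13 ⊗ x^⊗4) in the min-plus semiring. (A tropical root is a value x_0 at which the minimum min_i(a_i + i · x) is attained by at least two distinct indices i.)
Roots: {-5, 3, 4, 8}

Each tropical root is a break point of the lower envelope of the lines y = a_i + i · x (there are 5 lines, with slopes 0, 1, ..., 4). Only the lines that attain the minimum somewhere contribute to roots; other lines are dominated. Here the surviving (envelope) indices are i = 4, i = 3, i = 2, i = 1, i = 0.
Intersections between consecutive envelope lines give the roots: for adjacent envelope indices i < j the intersection is x = (a_i − a_j) / (j − i). Reading off the sorted break points: {-5, 3, 4, 8}.
Verification: at each break x_0, at least two indices attain the minimum of min_i(a_i + i · x_0).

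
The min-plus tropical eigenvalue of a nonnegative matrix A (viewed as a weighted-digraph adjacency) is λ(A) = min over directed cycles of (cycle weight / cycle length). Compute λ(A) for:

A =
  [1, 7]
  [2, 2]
λ(A) = 1

Enumerate directed cycles and compute their means (weight / length). Sample:
  cycle 0 → 0: weight = 1, length = 1, mean = 1/1 ≈ 1.000
  cycle 1 → 1: weight = 2, length = 1, mean = 2/1 ≈ 2.000
  cycle 0 → 1 → 0: weight = 9, length = 2, mean = 9/2 ≈ 4.500
  cycle 1 → 0 → 1: weight = 9, length = 2, mean = 9/2 ≈ 4.500
Minimum mean = 1.000, attained e.g. along the cycle 0 → 0 with weight 1 and length 1. So λ(A) = 1/1 = 1.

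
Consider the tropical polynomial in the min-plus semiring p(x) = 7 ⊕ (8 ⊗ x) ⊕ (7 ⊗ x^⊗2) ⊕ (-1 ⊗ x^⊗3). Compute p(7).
p(7) = 7

A tropical monomial a ⊗ x^⊗i evaluates to a + i · x. Evaluating each term at x = 7:
  Term 0 contributes 7 + 0 · 7 = 7
  Term 1 contributes 8 + 1 · 7 = 15
  Term 2 contributes 7 + 2 · 7 = 21
  Term 3 contributes -1 + 3 · 7 = 20
p(7) = ⊕ of these = min[7, 15, 21, 20] = 7.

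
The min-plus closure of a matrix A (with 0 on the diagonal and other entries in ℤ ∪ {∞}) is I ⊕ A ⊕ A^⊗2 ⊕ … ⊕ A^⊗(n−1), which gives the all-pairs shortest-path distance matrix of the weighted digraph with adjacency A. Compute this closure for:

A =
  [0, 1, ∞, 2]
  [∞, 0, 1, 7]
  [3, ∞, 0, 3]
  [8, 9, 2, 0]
Closure =
  [0, 1, 2, 2]
  [4, 0, 1, 4]
  [3, 4, 0, 3]
  [5, 6, 2, 0]

This is the Floyd-Warshall all-pairs shortest-path computation. For each intermediate vertex k = 0, 1, …, 3, update dist[i][j] ← min(dist[i][j], dist[i][k] + dist[k][j]). The final matrix gives, for each (i, j), the minimum total weight of any directed path from i to j (possibly empty when i = j).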